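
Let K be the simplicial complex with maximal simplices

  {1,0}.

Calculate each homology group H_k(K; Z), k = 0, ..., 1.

H_0 ≅ Z,  H_1 = 0.

Order the vertices as 0 < 1. Listing each simplex with vertices in this order, K has dimension 1 with simplices:

  0-simplices (2): [0], [1]
  1-simplices (1): [0,1]

Hence C_0 ≅ Z^2, C_1 ≅ Z^1.

Boundary ∂_1: C_1 → C_0 maps an edge to its endpoints' difference, ∂[p,q] = q − p.
The resulting 2×1 matrix has rank 1, and its Smith normal form has invariant factors (1).

From H_k ≅ ker(∂_k) / im(∂_{k+1}) we obtain:

  H_0: rank C_0 − rank ∂_1 = 2 − 1 = 1, and the invariant factors of ∂_1 are all 1, so H_0 ≅ Z.
  H_1: rank ker ∂_1 − rank ∂_2 = (1 − 1) − 0 = 0, and there is no ∂_2, so H_1 ≅ 0.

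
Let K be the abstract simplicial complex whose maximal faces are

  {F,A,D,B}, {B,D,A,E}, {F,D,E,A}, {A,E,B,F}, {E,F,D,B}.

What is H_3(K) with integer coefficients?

H_3 ≅ Z.

Take the total order A < B < D < E < F on the vertex set. Then K (dimension 3) consists of the simplices:

  0-simplices (5): A, B, D, E, F
  1-simplices (10): AB, AD, AE, AF, BD, BE, BF, DE, DF, EF
  2-simplices (10): ABD, ABE, ABF, ADE, ADF, AEF, BDE, BDF, BEF, DEF
  3-simplices (5): ABDE, ABDF, ABEF, ADEF, BDEF

so the chain groups are C_0 ≅ Z^5, C_1 ≅ Z^10, C_2 ≅ Z^10, C_3 ≅ Z^5.

Boundary ∂_1: C_1 → C_0 sends each edge [p,q] (with p < q) to q − p. For instance
  ∂AD = D − A.
The 5×10 boundary matrix has rank 4 and Smith normal form diag(1,1,1,1).

The boundary map ∂_2: C_2 → C_1 sends each 2-simplex [p,q,r] to [q,r] − [p,r] + [p,q]. For instance
  ∂BDF = DF − BF + BD,
  ∂DEF = EF − DF + DE.
This gives a 10×10 integer matrix of rank 6; reducing to Smith normal form yields diagonal entries (1,1,1,1,1,1).

The boundary map ∂_3: C_3 → C_2 sends each 3-simplex σ to the alternating sum Σ_i (−1)^i (σ with its i-th vertex removed). For instance
  ∂ADEF = DEF − AEF + ADF − ADE,
  ∂ABDE = BDE − ADE + ABE − ABD.
The resulting 10×5 matrix has rank 4, and its Smith normal form has invariant factors (1,1,1,1).

Reading off H_k = ker ∂_k / im ∂_{k+1}:

  H_3: rank ker ∂_3 − rank ∂_4 = (5 − 4) − 0 = 1, and there is no ∂_4, so H_3 = Z.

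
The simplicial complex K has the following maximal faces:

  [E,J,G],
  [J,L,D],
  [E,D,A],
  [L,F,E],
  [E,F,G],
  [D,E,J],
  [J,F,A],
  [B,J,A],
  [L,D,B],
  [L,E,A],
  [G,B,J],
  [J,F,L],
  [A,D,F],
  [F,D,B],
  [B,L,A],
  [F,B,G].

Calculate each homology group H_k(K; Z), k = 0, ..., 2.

H_0 = Z,  H_1 = Z^2,  H_2 = Z.

Fix the vertex order A < B < D < E < F < G < J < L and write every simplex with vertices in increasing order. Then dim K = 2 and the simplices of K are:

  0-simplices (8): A, B, D, E, F, G, J, L
  1-simplices (24): AB, AD, AE, AF, AJ, AL, BD, BF, BG, BJ, BL, DE, DF, DJ, DL, EF, EG, EJ, EL, FG, FJ, FL, GJ, JL
  2-simplices (16): ABJ, ABL, ADE, ADF, AEL, AFJ, BDF, BDL, BFG, BGJ, DEJ, DJL, EFG, EFL, EGJ, FJL

so the chain groups are C_0 ≅ Z^8, C_1 ≅ Z^24, C_2 ≅ Z^16.

Boundary ∂_1: C_1 → C_0 maps an edge to its endpoints' difference, ∂[p,q] = q − p. For instance
  ∂BL = L − B.
The 8×24 boundary matrix has rank 7 and Smith normal form diag(1,1,1,1,1,1,1).

The boundary map ∂_2: C_2 → C_1 acts by ∂[p,q,r] = [q,r] − [p,r] + [p,q]. For instance
  ∂ABJ = BJ − AJ + AB,
  ∂AFJ = FJ − AJ + AF.
The 24×16 boundary matrix has rank 15 and Smith normal form diag(1,1,1,1,1,1,1,1,1,1,1,1,1,1,1).

Computing H_k = (kernel of ∂_k) / (image of ∂_{k+1}):

  H_0: rank C_0 − rank ∂_1 = 8 − 7 = 1, and the invariant factors of ∂_1 are all 1, so H_0 = Z.
  H_1: rank ker ∂_1 − rank ∂_2 = (24 − 7) − 15 = 2, and the invariant factors of ∂_2 are all 1, so H_1 = Z^2.
  H_2: rank ker ∂_2 − rank ∂_3 = (16 − 15) − 0 = 1, and there is no ∂_3, so H_2 = Z.

(K is a triangulation of the torus T^2.)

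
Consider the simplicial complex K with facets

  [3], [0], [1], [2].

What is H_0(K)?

Take the total order 0 < 1 < 2 < 3 on the vertex set. Then K (dimension 0) consists of the simplices:

  0-simplices (4): [0], [1], [2], [3]

so the chain groups are C_0 ≅ Z^4.

Reading off H_k = ker ∂_k / im ∂_{k+1}:

  H_0: rank C_0 − rank ∂_1 = 4 − 0 = 4, and there is no ∂_1, so H_0 ≅ Z^4.

H_0 = Z^4.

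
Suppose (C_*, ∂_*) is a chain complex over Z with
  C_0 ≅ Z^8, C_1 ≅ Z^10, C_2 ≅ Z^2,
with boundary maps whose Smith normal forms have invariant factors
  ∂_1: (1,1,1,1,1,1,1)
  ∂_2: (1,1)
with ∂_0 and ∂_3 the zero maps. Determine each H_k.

H_0 = Z,  H_1 = Z,  H_2 = 0.

H_0: b_0 = 8 − 0 − 7 = 1; torsion from ∂_1 factors > 1: none. So H_0 = Z.
H_1: b_1 = 10 − 7 − 2 = 1; torsion from ∂_2 factors > 1: none. So H_1 = Z.
H_2: b_2 = 2 − 2 − 0 = 0; torsion from ∂_3 factors > 1: none. So H_2 = 0.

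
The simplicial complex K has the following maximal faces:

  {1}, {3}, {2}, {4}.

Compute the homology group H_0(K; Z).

We work with the vertex ordering 1 < 2 < 3 < 4. The simplices of K, each written with vertices in increasing order, are:

  0-simplices (4): [1], [2], [3], [4]

Hence C_0 ≅ Z^4.

Computing H_k = (kernel of ∂_k) / (image of ∂_{k+1}):

  H_0: rank C_0 − rank ∂_1 = 4 − 0 = 4, and there is no ∂_1, so H_0 ≅ Z^4.

(K is a triangulation of a set of 4 points.)

H_0 ≅ Z^4.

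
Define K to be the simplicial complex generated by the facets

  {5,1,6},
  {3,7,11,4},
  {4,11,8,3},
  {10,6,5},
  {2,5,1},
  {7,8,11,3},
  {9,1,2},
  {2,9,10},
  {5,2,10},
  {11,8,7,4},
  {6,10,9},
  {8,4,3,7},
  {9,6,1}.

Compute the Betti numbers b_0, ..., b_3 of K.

Fix the vertex order 1 < 2 < 3 < 4 < 5 < 6 < 7 < 8 < 9 < 10 < 11 and write every simplex with vertices in increasing order. Then dim K = 3 and the simplices of K are:

  0-simplices (11): [1], [2], [3], [4], [5], [6], [7], [8], [9], [10], [11]
  1-simplices (22): [1,2], [1,5], [1,6], [1,9], [2,5], [2,9], [2,10], [3,4], [3,7], [3,8], [3,11], [4,7], [4,8], [4,11], [5,6], [5,10], [6,9], [6,10], [7,8], [7,11], [8,11], [9,10]
  2-simplices (18): (18 of them)
  3-simplices (5): [3,4,7,8], [3,4,7,11], [3,4,8,11], [3,7,8,11], [4,7,8,11]

Hence C_0 ≅ Z^11, C_1 ≅ Z^22, C_2 ≅ Z^18, C_3 ≅ Z^5.

The boundary map ∂_1: C_1 → C_0 maps an edge to its endpoints' difference, ∂[p,q] = q − p. For instance
  ∂[3,4] = [4] − [3].
The 11×22 boundary matrix has rank 9 and Smith normal form diag(1,1,1,1,1,1,1,1,1).

∂_2: C_2 → C_1 maps a triangle to the signed sum of its edges. For instance
  ∂[3,4,11] = [4,11] − [3,11] + [3,4],
  ∂[3,4,8] = [4,8] − [3,8] + [3,4].
This gives a 22×18 integer matrix of rank 13; reducing to Smith normal form yields diagonal entries (1,1,1,1,1,1,1,1,1,1,1,1,1).

The boundary map ∂_3: C_3 → C_2 sends each 3-simplex σ to the alternating sum Σ_i (−1)^i (σ with its i-th vertex removed). For instance
  ∂[3,4,8,11] = [4,8,11] − [3,8,11] + [3,4,11] − [3,4,8],
  ∂[4,7,8,11] = [7,8,11] − [4,8,11] + [4,7,11] − [4,7,8].
The resulting 18×5 matrix has rank 4, and its Smith normal form has invariant factors (1,1,1,1).

Reading off H_k = ker ∂_k / im ∂_{k+1}:

  H_0: rank C_0 − rank ∂_1 = 11 − 9 = 2, and the invariant factors of ∂_1 are all 1, so H_0 = Z^2.
  H_1: rank ker ∂_1 − rank ∂_2 = (22 − 9) − 13 = 0, and the invariant factors of ∂_2 are all 1, so H_1 = 0.
  H_2: rank ker ∂_2 − rank ∂_3 = (18 − 13) − 4 = 1, and the invariant factors of ∂_3 are all 1, so H_2 = Z.
  H_3: rank ker ∂_3 − rank ∂_4 = (5 − 4) − 0 = 1, and there is no ∂_4, so H_3 = Z.

Hence the Betti numbers are b_0 = 2, b_1 = 0, b_2 = 1, b_3 = 1.

b_0 = 2, b_1 = 0, b_2 = 1, b_3 = 1.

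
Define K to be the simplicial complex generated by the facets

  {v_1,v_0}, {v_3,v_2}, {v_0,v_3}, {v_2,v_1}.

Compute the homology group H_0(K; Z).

H_0 = Z.

Fix the vertex order v_0 < v_1 < v_2 < v_3 and write every simplex with vertices in increasing order. Then dim K = 1 and the simplices of K are:

  0-simplices (4): [v_0], [v_1], [v_2], [v_3]
  1-simplices (4): [v_0,v_1], [v_0,v_3], [v_1,v_2], [v_2,v_3]

giving chain groups C_0 ≅ Z^4, C_1 ≅ Z^4.

The boundary map ∂_1: C_1 → C_0 maps an edge to its endpoints' difference, ∂[p,q] = q − p. For instance
  ∂[v_0,v_3] = [v_3] − [v_0].
The 4×4 boundary matrix has rank 3 and Smith normal form diag(1,1,1).

Reading off H_k = ker ∂_k / im ∂_{k+1}:

  H_0: rank C_0 − rank ∂_1 = 4 − 3 = 1, and the invariant factors of ∂_1 are all 1, so H_0 = Z.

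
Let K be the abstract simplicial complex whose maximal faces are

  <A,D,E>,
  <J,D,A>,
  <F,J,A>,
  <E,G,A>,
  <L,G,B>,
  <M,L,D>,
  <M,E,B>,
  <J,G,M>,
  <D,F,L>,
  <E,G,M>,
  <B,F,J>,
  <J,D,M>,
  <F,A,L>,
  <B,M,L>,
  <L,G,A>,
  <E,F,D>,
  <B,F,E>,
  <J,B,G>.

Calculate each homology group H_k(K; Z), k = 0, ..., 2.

H_0 ≅ Z,  H_1 ≅ Z ⊕ Z/2,  H_2 = 0.

K has 9 vertices, 27 edges, 18 triangles.
rank ∂_0 = 0, rank ∂_1 = 8 ⇒ b_0 = 9 − 0 − 8 = 1; all invariant factors of ∂_1 are 1 so no torsion. So H_0 = Z.
rank ∂_1 = 8, rank ∂_2 = 18 ⇒ b_1 = 27 − 8 − 18 = 1; ∂_2 has invariant factor(s) [2] giving torsion. So H_1 = Z ⊕ Z/2.
rank ∂_2 = 18, rank ∂_3 = 0 ⇒ b_2 = 18 − 18 − 0 = 0. So H_2 = 0.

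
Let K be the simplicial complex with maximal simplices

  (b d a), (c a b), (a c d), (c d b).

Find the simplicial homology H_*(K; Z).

H_0 ≅ Z,  H_1 = 0,  H_2 ≅ Z.

K has 4 vertices, 6 edges, 4 triangles.
rank ∂_0 = 0, rank ∂_1 = 3 ⇒ b_0 = 4 − 0 − 3 = 1; all invariant factors of ∂_1 are 1 so no torsion. So H_0 = Z.
rank ∂_1 = 3, rank ∂_2 = 3 ⇒ b_1 = 6 − 3 − 3 = 0; all invariant factors of ∂_2 are 1 so no torsion. So H_1 = 0.
rank ∂_2 = 3, rank ∂_3 = 0 ⇒ b_2 = 4 − 3 − 0 = 1. So H_2 = Z.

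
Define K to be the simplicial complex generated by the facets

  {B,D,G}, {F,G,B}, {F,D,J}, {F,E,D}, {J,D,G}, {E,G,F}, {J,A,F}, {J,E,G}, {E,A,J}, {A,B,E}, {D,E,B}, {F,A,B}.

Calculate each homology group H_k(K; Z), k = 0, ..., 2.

H_0 ≅ Z,  H_1 ≅ Z/2,  H_2 = 0.

We work with the vertex ordering A < B < D < E < F < G < J. The simplices of K, each written with vertices in increasing order, are:

  0-simplices (7): A, B, D, E, F, G, J
  1-simplices (18): AB, AE, AF, AJ, BD, BE, BF, BG, DE, DF, DG, DJ, EF, EG, EJ, FG, FJ, GJ
  2-simplices (12): ABE, ABF, AEJ, AFJ, BDE, BDG, BFG, DEF, DFJ, DGJ, EFG, EGJ

so the chain groups are C_0 ≅ Z^7, C_1 ≅ Z^18, C_2 ≅ Z^12.

∂_1: C_1 → C_0 maps an edge to its endpoints' difference, ∂[p,q] = q − p. For instance
  ∂GJ = J − G.
As a 7×18 matrix over Z this has rank 6, with invariant factors (1,1,1,1,1,1).

Boundary ∂_2: C_2 → C_1 acts by ∂[p,q,r] = [q,r] − [p,r] + [p,q]. For instance
  ∂EGJ = GJ − EJ + EG,
  ∂EFG = FG − EG + EF.
The 18×12 boundary matrix has rank 12 and Smith normal form diag(1,1,1,1,1,1,1,1,1,1,1,2).

From H_k ≅ ker(∂_k) / im(∂_{k+1}) we obtain:

  H_0: rank C_0 − rank ∂_1 = 7 − 6 = 1, and the invariant factors of ∂_1 are all 1, so H_0 ≅ Z.
  H_1: rank ker ∂_1 − rank ∂_2 = (18 − 6) − 12 = 0, and ∂_2 has invariant factor 2 > 1, so H_1 ≅ Z/2.
  H_2: rank ker ∂_2 − rank ∂_3 = (12 − 12) − 0 = 0, and there is no ∂_3, so H_2 ≅ 0.

As a check, the Euler characteristic is 7 − 18 + 12 = 1, which agrees with 1 − 0 + 0 = 1.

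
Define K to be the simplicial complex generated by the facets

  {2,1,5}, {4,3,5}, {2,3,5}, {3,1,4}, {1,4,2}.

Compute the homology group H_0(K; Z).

H_0 ≅ Z.

Order the vertices as 1 < 2 < 3 < 4 < 5. Listing each simplex with vertices in this order, K has dimension 2 with simplices:

  0-simplices (5): [1], [2], [3], [4], [5]
  1-simplices (10): [1,2], [1,3], [1,4], [1,5], [2,3], [2,4], [2,5], [3,4], [3,5], [4,5]
  2-simplices (5): [1,2,4], [1,2,5], [1,3,4], [2,3,5], [3,4,5]

giving chain groups C_0 ≅ Z^5, C_1 ≅ Z^10, C_2 ≅ Z^5.

Boundary ∂_1: C_1 → C_0 maps an edge to its endpoints' difference, ∂[p,q] = q − p.
The 5×10 boundary matrix has rank 4 and Smith normal form diag(1,1,1,1).

∂_2: C_2 → C_1 maps a triangle to the signed sum of its edges. For instance
  ∂[2,3,5] = [3,5] − [2,5] + [2,3],
  ∂[1,2,4] = [2,4] − [1,4] + [1,2].
The resulting 10×5 matrix has rank 5, and its Smith normal form has invariant factors (1,1,1,1,1).

Reading off H_k = ker ∂_k / im ∂_{k+1}:

  H_0: rank C_0 − rank ∂_1 = 5 − 4 = 1, and the invariant factors of ∂_1 are all 1, so H_0 ≅ Z.

(K is a triangulation of the Möbius band.)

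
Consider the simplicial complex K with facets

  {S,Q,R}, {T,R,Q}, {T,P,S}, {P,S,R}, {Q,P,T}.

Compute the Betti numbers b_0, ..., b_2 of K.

Order the vertices as P < Q < R < S < T. Listing each simplex with vertices in this order, K has dimension 2 with simplices:

  0-simplices (5): P, Q, R, S, T
  1-simplices (10): PQ, PR, PS, PT, QR, QS, QT, RS, RT, ST
  2-simplices (5): PQT, PRS, PST, QRS, QRT

giving chain groups C_0 ≅ Z^5, C_1 ≅ Z^10, C_2 ≅ Z^5.

∂_1: C_1 → C_0 maps an edge to its endpoints' difference, ∂[p,q] = q − p. For instance
  ∂PR = R − P.
As a 5×10 matrix over Z this has rank 4, with invariant factors (1,1,1,1).

∂_2: C_2 → C_1 sends each 2-simplex [p,q,r] to [q,r] − [p,r] + [p,q]. For instance
  ∂PST = ST − PT + PS,
  ∂QRS = RS − QS + QR.
The resulting 10×5 matrix has rank 5, and its Smith normal form has invariant factors (1,1,1,1,1).

Reading off H_k = ker ∂_k / im ∂_{k+1}:

  H_0: rank C_0 − rank ∂_1 = 5 − 4 = 1, and the invariant factors of ∂_1 are all 1, so H_0 = Z.
  H_1: rank ker ∂_1 − rank ∂_2 = (10 − 4) − 5 = 1, and the invariant factors of ∂_2 are all 1, so H_1 = Z.
  H_2: rank ker ∂_2 − rank ∂_3 = (5 − 5) − 0 = 0, and there is no ∂_3, so H_2 = 0.

As a check, the Euler characteristic is 5 − 10 + 5 = 0, which agrees with 1 − 1 + 0 = 0.
(K is a triangulation of the Möbius band.)

Hence the Betti numbers are b_0 = 1, b_1 = 1, b_2 = 0.

b_0 = 1, b_1 = 1, b_2 = 0.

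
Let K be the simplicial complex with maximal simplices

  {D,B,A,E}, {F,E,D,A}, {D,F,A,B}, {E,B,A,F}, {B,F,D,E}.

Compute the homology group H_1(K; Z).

We work with the vertex ordering A < B < D < E < F. The simplices of K, each written with vertices in increasing order, are:

  0-simplices (5): A, B, D, E, F
  1-simplices (10): AB, AD, AE, AF, BD, BE, BF, DE, DF, EF
  2-simplices (10): ABD, ABE, ABF, ADE, ADF, AEF, BDE, BDF, BEF, DEF
  3-simplices (5): ABDE, ABDF, ABEF, ADEF, BDEF

so the chain groups are C_0 ≅ Z^5, C_1 ≅ Z^10, C_2 ≅ Z^10, C_3 ≅ Z^5.

∂_1: C_1 → C_0 maps an edge to its endpoints' difference, ∂[p,q] = q − p.
The 5×10 boundary matrix has rank 4 and Smith normal form diag(1,1,1,1).

Boundary ∂_2: C_2 → C_1 maps a triangle to the signed sum of its edges. For instance
  ∂BDF = DF − BF + BD,
  ∂ABD = BD − AD + AB.
This gives a 10×10 integer matrix of rank 6; reducing to Smith normal form yields diagonal entries (1,1,1,1,1,1).

∂_3: C_3 → C_2 sends each 3-simplex σ to the alternating sum Σ_i (−1)^i (σ with its i-th vertex removed). For instance
  ∂ADEF = DEF − AEF + ADF − ADE,
  ∂ABDE = BDE − ADE + ABE − ABD.
The 10×5 boundary matrix has rank 4 and Smith normal form diag(1,1,1,1).

Reading off H_k = ker ∂_k / im ∂_{k+1}:

  H_1: rank ker ∂_1 − rank ∂_2 = (10 − 4) − 6 = 0, and the invariant factors of ∂_2 are all 1, so H_1 ≅ 0.

H_1 ≅ 0.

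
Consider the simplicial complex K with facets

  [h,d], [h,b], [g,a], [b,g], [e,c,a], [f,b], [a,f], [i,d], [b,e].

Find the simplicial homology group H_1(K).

Fix the vertex order a < b < c < d < e < f < g < h < i and write every simplex with vertices in increasing order. Then dim K = 2 and the simplices of K are:

  0-simplices (9): a, b, c, d, e, f, g, h, i
  1-simplices (11): ac, ae, af, ag, be, bf, bg, bh, ce, dh, di
  2-simplices (1): ace

giving chain groups C_0 ≅ Z^9, C_1 ≅ Z^11, C_2 ≅ Z^1.

∂_1: C_1 → C_0 sends each edge [p,q] (with p < q) to q − p. For instance
  ∂af = f − a.
This gives a 9×11 integer matrix of rank 8; reducing to Smith normal form yields diagonal entries (1,1,1,1,1,1,1,1).

∂_2: C_2 → C_1 sends each 2-simplex [p,q,r] to [q,r] − [p,r] + [p,q]. For instance
  ∂ace = ce − ae + ac.
This gives a 11×1 integer matrix of rank 1; reducing to Smith normal form yields diagonal entries (1).

Computing H_k = (kernel of ∂_k) / (image of ∂_{k+1}):

  H_1: rank ker ∂_1 − rank ∂_2 = (11 − 8) − 1 = 2, and the invariant factors of ∂_2 are all 1, so H_1 = Z^2.

H_1 ≅ Z^2.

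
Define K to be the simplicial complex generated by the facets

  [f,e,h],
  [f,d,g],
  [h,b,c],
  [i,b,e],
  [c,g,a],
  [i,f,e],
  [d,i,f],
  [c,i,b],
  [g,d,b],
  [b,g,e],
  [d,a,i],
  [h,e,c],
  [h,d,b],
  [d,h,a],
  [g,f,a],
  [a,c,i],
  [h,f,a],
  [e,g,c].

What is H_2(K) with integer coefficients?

H_2 ≅ 0.

Take the total order a < b < c < d < e < f < g < h < i on the vertex set. Then K (dimension 2) consists of the simplices:

  0-simplices (9): a, b, c, d, e, f, g, h, i
  1-simplices (27): ac, ad, af, ag, ah, ai, bc, bd, be, bg, bh, bi, ce, cg, ch, ci, df, dg, dh, di, ef, eg, eh, ei, fg, fh, fi
  2-simplices (18): acg, aci, adh, adi, afg, afh, bch, bci, bdg, bdh, beg, bei, ceg, ceh, dfg, dfi, efh, efi

Hence C_0 ≅ Z^9, C_1 ≅ Z^27, C_2 ≅ Z^18.

The boundary map ∂_1: C_1 → C_0 sends each edge [p,q] (with p < q) to q − p.
As a 9×27 matrix over Z this has rank 8, with invariant factors (1,1,1,1,1,1,1,1).

Boundary ∂_2: C_2 → C_1 acts by ∂[p,q,r] = [q,r] − [p,r] + [p,q]. For instance
  ∂efi = fi − ei + ef,
  ∂afg = fg − ag + af.
This gives a 27×18 integer matrix of rank 18; reducing to Smith normal form yields diagonal entries (1,1,1,1,1,1,1,1,1,1,1,1,1,1,1,1,1,2).

Computing H_k = (kernel of ∂_k) / (image of ∂_{k+1}):

  H_2: rank ker ∂_2 − rank ∂_3 = (18 − 18) − 0 = 0, and there is no ∂_3, so H_2 ≅ 0.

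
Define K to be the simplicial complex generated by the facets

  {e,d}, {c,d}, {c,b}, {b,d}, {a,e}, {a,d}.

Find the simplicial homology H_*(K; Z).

H_0 = Z,  H_1 = Z^2.

We work with the vertex ordering a < b < c < d < e. The simplices of K, each written with vertices in increasing order, are:

  0-simplices (5): a, b, c, d, e
  1-simplices (6): ad, ae, bc, bd, cd, de

giving chain groups C_0 ≅ Z^5, C_1 ≅ Z^6.

Boundary ∂_1: C_1 → C_0 maps an edge to its endpoints' difference, ∂[p,q] = q − p.
This gives a 5×6 integer matrix of rank 4; reducing to Smith normal form yields diagonal entries (1,1,1,1).

Computing H_k = (kernel of ∂_k) / (image of ∂_{k+1}):

  H_0: rank C_0 − rank ∂_1 = 5 − 4 = 1, and the invariant factors of ∂_1 are all 1, so H_0 ≅ Z.
  H_1: rank ker ∂_1 − rank ∂_2 = (6 − 4) − 0 = 2, and there is no ∂_2, so H_1 ≅ Z^2.

(K is a triangulation of a wedge of 2 circles.)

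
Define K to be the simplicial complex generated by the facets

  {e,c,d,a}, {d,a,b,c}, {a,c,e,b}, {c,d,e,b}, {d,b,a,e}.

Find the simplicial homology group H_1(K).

H_1 ≅ 0.

Take the total order a < b < c < d < e on the vertex set. Then K (dimension 3) consists of the simplices:

  0-simplices (5): a, b, c, d, e
  1-simplices (10): ab, ac, ad, ae, bc, bd, be, cd, ce, de
  2-simplices (10): abc, abd, abe, acd, ace, ade, bcd, bce, bde, cde
  3-simplices (5): abcd, abce, abde, acde, bcde

Hence C_0 ≅ Z^5, C_1 ≅ Z^10, C_2 ≅ Z^10, C_3 ≅ Z^5.

∂_1: C_1 → C_0 maps an edge to its endpoints' difference, ∂[p,q] = q − p. For instance
  ∂ce = e − c.
As a 5×10 matrix over Z this has rank 4, with invariant factors (1,1,1,1).

The boundary map ∂_2: C_2 → C_1 sends each 2-simplex [p,q,r] to [q,r] − [p,r] + [p,q]. For instance
  ∂bce = ce − be + bc,
  ∂abe = be − ae + ab.
As a 10×10 matrix over Z this has rank 6, with invariant factors (1,1,1,1,1,1).

∂_3: C_3 → C_2 sends each 3-simplex σ to the alternating sum Σ_i (−1)^i (σ with its i-th vertex removed). For instance
  ∂abcd = bcd − acd + abd − abc,
  ∂abce = bce − ace + abe − abc.
The 10×5 boundary matrix has rank 4 and Smith normal form diag(1,1,1,1).

Now H_k = ker ∂_k / im ∂_{k+1}, so:

  H_1: rank ker ∂_1 − rank ∂_2 = (10 − 4) − 6 = 0, and the invariant factors of ∂_2 are all 1, so H_1 ≅ 0.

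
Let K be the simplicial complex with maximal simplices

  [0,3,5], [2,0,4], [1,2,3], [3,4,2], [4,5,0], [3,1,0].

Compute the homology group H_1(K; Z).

H_1 ≅ Z.

Take the total order 0 < 1 < 2 < 3 < 4 < 5 on the vertex set. Then K (dimension 2) consists of the simplices:

  0-simplices (6): [0], [1], [2], [3], [4], [5]
  1-simplices (12): [0,1], [0,2], [0,3], [0,4], [0,5], [1,2], [1,3], [2,3], [2,4], [3,4], [3,5], [4,5]
  2-simplices (6): [0,1,3], [0,2,4], [0,3,5], [0,4,5], [1,2,3], [2,3,4]

giving chain groups C_0 ≅ Z^6, C_1 ≅ Z^12, C_2 ≅ Z^6.

∂_1: C_1 → C_0 maps an edge to its endpoints' difference, ∂[p,q] = q − p.
The 6×12 boundary matrix has rank 5 and Smith normal form diag(1,1,1,1,1).

The boundary map ∂_2: C_2 → C_1 sends each 2-simplex [p,q,r] to [q,r] − [p,r] + [p,q]. For instance
  ∂[2,3,4] = [3,4] − [2,4] + [2,3],
  ∂[1,2,3] = [2,3] − [1,3] + [1,2].
The resulting 12×6 matrix has rank 6, and its Smith normal form has invariant factors (1,1,1,1,1,1).

From H_k ≅ ker(∂_k) / im(∂_{k+1}) we obtain:

  H_1: rank ker ∂_1 − rank ∂_2 = (12 − 5) − 6 = 1, and the invariant factors of ∂_2 are all 1, so H_1 = Z.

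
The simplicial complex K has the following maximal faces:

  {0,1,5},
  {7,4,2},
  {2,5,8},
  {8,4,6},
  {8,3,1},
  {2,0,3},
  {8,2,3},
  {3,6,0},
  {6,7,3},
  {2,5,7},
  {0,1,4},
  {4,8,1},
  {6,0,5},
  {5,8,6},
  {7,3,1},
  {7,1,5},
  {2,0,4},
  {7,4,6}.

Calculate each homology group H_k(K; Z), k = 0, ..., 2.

Take the total order 0 < 1 < 2 < 3 < 4 < 5 < 6 < 7 < 8 on the vertex set. Then K (dimension 2) consists of the simplices:

  0-simplices (9): [0], [1], [2], [3], [4], [5], [6], [7], [8]
  1-simplices (27): (27 of them)
  2-simplices (18): [0,1,4], [0,1,5], [0,2,3], [0,2,4], [0,3,6], [0,5,6], [1,3,7], [1,3,8], [1,4,8], [1,5,7], [2,3,8], [2,4,7], [2,5,7], [2,5,8], [3,6,7], [4,6,7], [4,6,8], [5,6,8]

Hence C_0 ≅ Z^9, C_1 ≅ Z^27, C_2 ≅ Z^18.

The boundary map ∂_1: C_1 → C_0 sends each edge [p,q] (with p < q) to q − p. For instance
  ∂[6,8] = [8] − [6].
As a 9×27 matrix over Z this has rank 8, with invariant factors (1,1,1,1,1,1,1,1).

Boundary ∂_2: C_2 → C_1 maps a triangle to the signed sum of its edges. For instance
  ∂[2,5,8] = [5,8] − [2,8] + [2,5],
  ∂[0,3,6] = [3,6] − [0,6] + [0,3].
This gives a 27×18 integer matrix of rank 17; reducing to Smith normal form yields diagonal entries (1,1,1,1,1,1,1,1,1,1,1,1,1,1,1,1,1).

From H_k ≅ ker(∂_k) / im(∂_{k+1}) we obtain:

  H_0: rank C_0 − rank ∂_1 = 9 − 8 = 1, and the invariant factors of ∂_1 are all 1, so H_0 ≅ Z.
  H_1: rank ker ∂_1 − rank ∂_2 = (27 − 8) − 17 = 2, and the invariant factors of ∂_2 are all 1, so H_1 ≅ Z^2.
  H_2: rank ker ∂_2 − rank ∂_3 = (18 − 17) − 0 = 1, and there is no ∂_3, so H_2 ≅ Z.

As a check, the Euler characteristic is 9 − 27 + 18 = 0, which agrees with 1 − 2 + 1 = 0.

H_0 = Z,  H_1 = Z^2,  H_2 = Z.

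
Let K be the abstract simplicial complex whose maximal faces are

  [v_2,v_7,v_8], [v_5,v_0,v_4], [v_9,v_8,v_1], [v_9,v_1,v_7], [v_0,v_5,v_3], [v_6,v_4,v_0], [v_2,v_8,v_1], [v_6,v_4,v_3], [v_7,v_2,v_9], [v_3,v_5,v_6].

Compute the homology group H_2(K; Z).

H_2 = 0.

Take the total order v_0 < v_1 < v_2 < v_3 < v_4 < v_5 < v_6 < v_7 < v_8 < v_9 on the vertex set. Then K (dimension 2) consists of the simplices:

  0-simplices (10): [v_0], [v_1], [v_2], [v_3], [v_4], [v_5], [v_6], [v_7], [v_8], [v_9]
  1-simplices (20): (20 of them)
  2-simplices (10): [v_0,v_3,v_5], [v_0,v_4,v_5], [v_0,v_4,v_6], [v_1,v_2,v_8], [v_1,v_7,v_9], [v_1,v_8,v_9], [v_2,v_7,v_8], [v_2,v_7,v_9], [v_3,v_4,v_6], [v_3,v_5,v_6]

so the chain groups are C_0 ≅ Z^10, C_1 ≅ Z^20, C_2 ≅ Z^10.

∂_1: C_1 → C_0 is given by ∂[p,q] = [q] − [p].
The resulting 10×20 matrix has rank 8, and its Smith normal form has invariant factors (1,1,1,1,1,1,1,1).

∂_2: C_2 → C_1 sends each 2-simplex [p,q,r] to [q,r] − [p,r] + [p,q]. For instance
  ∂[v_1,v_2,v_8] = [v_2,v_8] − [v_1,v_8] + [v_1,v_2],
  ∂[v_0,v_3,v_5] = [v_3,v_5] − [v_0,v_5] + [v_0,v_3].
This gives a 20×10 integer matrix of rank 10; reducing to Smith normal form yields diagonal entries (1,1,1,1,1,1,1,1,1,1).

Now H_k = ker ∂_k / im ∂_{k+1}, so:

  H_2: rank ker ∂_2 − rank ∂_3 = (10 − 10) − 0 = 0, and there is no ∂_3, so H_2 ≅ 0.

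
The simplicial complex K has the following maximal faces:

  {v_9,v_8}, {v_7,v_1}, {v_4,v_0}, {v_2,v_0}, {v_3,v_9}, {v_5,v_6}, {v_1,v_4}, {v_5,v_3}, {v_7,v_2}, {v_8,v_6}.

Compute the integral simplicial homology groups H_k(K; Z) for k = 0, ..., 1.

K has 10 vertices, 10 edges.
rank ∂_0 = 0, rank ∂_1 = 8 ⇒ b_0 = 10 − 0 − 8 = 2; all invariant factors of ∂_1 are 1 so no torsion. So H_0 ≅ Z^2.
rank ∂_1 = 8, rank ∂_2 = 0 ⇒ b_1 = 10 − 8 − 0 = 2. So H_1 ≅ Z^2.

H_0 = Z^2,  H_1 = Z^2.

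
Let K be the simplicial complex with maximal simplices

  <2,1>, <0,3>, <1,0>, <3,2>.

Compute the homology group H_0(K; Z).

H_0 ≅ Z.

We work with the vertex ordering 0 < 1 < 2 < 3. The simplices of K, each written with vertices in increasing order, are:

  0-simplices (4): [0], [1], [2], [3]
  1-simplices (4): [0,1], [0,3], [1,2], [2,3]

Hence C_0 ≅ Z^4, C_1 ≅ Z^4.

Boundary ∂_1: C_1 → C_0 maps an edge to its endpoints' difference, ∂[p,q] = q − p.
This gives a 4×4 integer matrix of rank 3; reducing to Smith normal form yields diagonal entries (1,1,1).

Now H_k = ker ∂_k / im ∂_{k+1}, so:

  H_0: rank C_0 − rank ∂_1 = 4 − 3 = 1, and the invariant factors of ∂_1 are all 1, so H_0 ≅ Z.

(K is a triangulation of the circle S^1.)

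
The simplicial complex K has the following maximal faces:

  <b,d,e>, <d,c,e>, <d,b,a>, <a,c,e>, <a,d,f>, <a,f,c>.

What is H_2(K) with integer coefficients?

Fix the vertex order a < b < c < d < e < f and write every simplex with vertices in increasing order. Then dim K = 2 and the simplices of K are:

  0-simplices (6): a, b, c, d, e, f
  1-simplices (12): ab, ac, ad, ae, af, bd, be, cd, ce, cf, de, df
  2-simplices (6): abd, ace, acf, adf, bde, cde

so the chain groups are C_0 ≅ Z^6, C_1 ≅ Z^12, C_2 ≅ Z^6.

The boundary map ∂_1: C_1 → C_0 maps an edge to its endpoints' difference, ∂[p,q] = q − p. For instance
  ∂ce = e − c.
The 6×12 boundary matrix has rank 5 and Smith normal form diag(1,1,1,1,1).

∂_2: C_2 → C_1 sends each 2-simplex [p,q,r] to [q,r] − [p,r] + [p,q]. For instance
  ∂abd = bd − ad + ab,
  ∂bde = de − be + bd.
The 12×6 boundary matrix has rank 6 and Smith normal form diag(1,1,1,1,1,1).

Reading off H_k = ker ∂_k / im ∂_{k+1}:

  H_2: rank ker ∂_2 − rank ∂_3 = (6 − 6) − 0 = 0, and there is no ∂_3, so H_2 = 0.

H_2 = 0.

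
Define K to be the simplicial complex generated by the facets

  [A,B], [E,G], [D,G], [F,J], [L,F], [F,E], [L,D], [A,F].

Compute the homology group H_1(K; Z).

We work with the vertex ordering A < B < D < E < F < G < J < L. The simplices of K, each written with vertices in increasing order, are:

  0-simplices (8): A, B, D, E, F, G, J, L
  1-simplices (8): AB, AF, DG, DL, EF, EG, FJ, FL

so the chain groups are C_0 ≅ Z^8, C_1 ≅ Z^8.

∂_1: C_1 → C_0 sends each edge [p,q] (with p < q) to q − p. For instance
  ∂AB = B − A.
As a 8×8 matrix over Z this has rank 7, with invariant factors (1,1,1,1,1,1,1).

Reading off H_k = ker ∂_k / im ∂_{k+1}:

  H_1: rank ker ∂_1 − rank ∂_2 = (8 − 7) − 0 = 1, and there is no ∂_2, so H_1 = Z.

H_1 = Z.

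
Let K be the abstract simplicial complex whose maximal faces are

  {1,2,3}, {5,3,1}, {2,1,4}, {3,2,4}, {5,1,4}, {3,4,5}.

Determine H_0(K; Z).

Order the vertices as 1 < 2 < 3 < 4 < 5. Listing each simplex with vertices in this order, K has dimension 2 with simplices:

  0-simplices (5): [1], [2], [3], [4], [5]
  1-simplices (9): [1,2], [1,3], [1,4], [1,5], [2,3], [2,4], [3,4], [3,5], [4,5]
  2-simplices (6): [1,2,3], [1,2,4], [1,3,5], [1,4,5], [2,3,4], [3,4,5]

giving chain groups C_0 ≅ Z^5, C_1 ≅ Z^9, C_2 ≅ Z^6.

∂_1: C_1 → C_0 is given by ∂[p,q] = [q] − [p].
As a 5×9 matrix over Z this has rank 4, with invariant factors (1,1,1,1).

The boundary map ∂_2: C_2 → C_1 sends each 2-simplex [p,q,r] to [q,r] − [p,r] + [p,q]. For instance
  ∂[1,2,4] = [2,4] − [1,4] + [1,2],
  ∂[1,4,5] = [4,5] − [1,5] + [1,4].
The 9×6 boundary matrix has rank 5 and Smith normal form diag(1,1,1,1,1).

Reading off H_k = ker ∂_k / im ∂_{k+1}:

  H_0: rank C_0 − rank ∂_1 = 5 − 4 = 1, and the invariant factors of ∂_1 are all 1, so H_0 ≅ Z.

(K is a triangulation of the 2-sphere S^2.)

H_0 ≅ Z.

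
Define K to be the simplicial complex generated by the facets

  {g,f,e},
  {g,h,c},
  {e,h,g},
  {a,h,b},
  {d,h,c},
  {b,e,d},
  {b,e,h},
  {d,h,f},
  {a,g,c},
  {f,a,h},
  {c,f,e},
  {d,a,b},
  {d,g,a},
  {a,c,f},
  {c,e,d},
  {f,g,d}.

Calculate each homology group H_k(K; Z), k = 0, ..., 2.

K has 8 vertices, 24 edges, 16 triangles.
rank ∂_0 = 0, rank ∂_1 = 7 ⇒ b_0 = 8 − 0 − 7 = 1; all invariant factors of ∂_1 are 1 so no torsion. So H_0 = Z.
rank ∂_1 = 7, rank ∂_2 = 15 ⇒ b_1 = 24 − 7 − 15 = 2; all invariant factors of ∂_2 are 1 so no torsion. So H_1 = Z^2.
rank ∂_2 = 15, rank ∂_3 = 0 ⇒ b_2 = 16 − 15 − 0 = 1. So H_2 = Z.

H_0 ≅ Z,  H_1 ≅ Z^2,  H_2 ≅ Z.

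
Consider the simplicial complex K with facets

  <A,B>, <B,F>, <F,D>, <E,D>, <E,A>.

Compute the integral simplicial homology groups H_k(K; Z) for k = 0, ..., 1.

H_0 = Z,  H_1 = Z.

Order the vertices as A < B < D < E < F. Listing each simplex with vertices in this order, K has dimension 1 with simplices:

  0-simplices (5): A, B, D, E, F
  1-simplices (5): AB, AE, BF, DE, DF

Hence C_0 ≅ Z^5, C_1 ≅ Z^5.

∂_1: C_1 → C_0 is given by ∂[p,q] = [q] − [p].
The resulting 5×5 matrix has rank 4, and its Smith normal form has invariant factors (1,1,1,1).

Reading off H_k = ker ∂_k / im ∂_{k+1}:

  H_0: rank C_0 − rank ∂_1 = 5 − 4 = 1, and the invariant factors of ∂_1 are all 1, so H_0 = Z.
  H_1: rank ker ∂_1 − rank ∂_2 = (5 − 4) − 0 = 1, and there is no ∂_2, so H_1 = Z.

As a check, the Euler characteristic is 5 − 5 = 0, which agrees with 1 − 1 = 0.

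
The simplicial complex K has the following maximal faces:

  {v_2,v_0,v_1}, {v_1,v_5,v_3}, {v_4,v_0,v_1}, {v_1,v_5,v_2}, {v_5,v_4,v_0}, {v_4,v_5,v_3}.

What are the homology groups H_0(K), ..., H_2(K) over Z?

Fix the vertex order v_0 < v_1 < v_2 < v_3 < v_4 < v_5 and write every simplex with vertices in increasing order. Then dim K = 2 and the simplices of K are:

  0-simplices (6): [v_0], [v_1], [v_2], [v_3], [v_4], [v_5]
  1-simplices (12): [v_0,v_1], [v_0,v_2], [v_0,v_4], [v_0,v_5], [v_1,v_2], [v_1,v_3], [v_1,v_4], [v_1,v_5], [v_2,v_5], [v_3,v_4], [v_3,v_5], [v_4,v_5]
  2-simplices (6): [v_0,v_1,v_2], [v_0,v_1,v_4], [v_0,v_4,v_5], [v_1,v_2,v_5], [v_1,v_3,v_5], [v_3,v_4,v_5]

so the chain groups are C_0 ≅ Z^6, C_1 ≅ Z^12, C_2 ≅ Z^6.

Boundary ∂_1: C_1 → C_0 sends each edge [p,q] (with p < q) to q − p.
The resulting 6×12 matrix has rank 5, and its Smith normal form has invariant factors (1,1,1,1,1).

The boundary map ∂_2: C_2 → C_1 acts by ∂[p,q,r] = [q,r] − [p,r] + [p,q]. For instance
  ∂[v_0,v_4,v_5] = [v_4,v_5] − [v_0,v_5] + [v_0,v_4],
  ∂[v_0,v_1,v_4] = [v_1,v_4] − [v_0,v_4] + [v_0,v_1].
This gives a 12×6 integer matrix of rank 6; reducing to Smith normal form yields diagonal entries (1,1,1,1,1,1).

Reading off H_k = ker ∂_k / im ∂_{k+1}:

  H_0: rank C_0 − rank ∂_1 = 6 − 5 = 1, and the invariant factors of ∂_1 are all 1, so H_0 = Z.
  H_1: rank ker ∂_1 − rank ∂_2 = (12 − 5) − 6 = 1, and the invariant factors of ∂_2 are all 1, so H_1 = Z.
  H_2: rank ker ∂_2 − rank ∂_3 = (6 − 6) − 0 = 0, and there is no ∂_3, so H_2 = 0.

As a check, the Euler characteristic is 6 − 12 + 6 = 0, which agrees with 1 − 1 + 0 = 0.

H_0 ≅ Z,  H_1 ≅ Z,  H_2 = 0.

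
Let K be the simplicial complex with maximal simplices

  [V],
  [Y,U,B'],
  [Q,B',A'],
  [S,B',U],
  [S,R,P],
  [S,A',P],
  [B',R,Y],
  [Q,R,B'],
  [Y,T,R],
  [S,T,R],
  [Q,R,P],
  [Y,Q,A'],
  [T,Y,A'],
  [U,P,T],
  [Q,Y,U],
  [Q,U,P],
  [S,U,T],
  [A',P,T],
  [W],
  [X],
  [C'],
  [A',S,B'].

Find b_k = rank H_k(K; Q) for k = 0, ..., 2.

We work with the vertex ordering P < Q < R < S < T < U < V < W < X < Y < A' < B' < C'. The simplices of K, each written with vertices in increasing order, are:

  0-simplices (13): [P], [Q], [R], [S], [T], [U], [V], [W], [X], [Y], [A'], [B'], [C']
  1-simplices (27): (27 of them)
  2-simplices (18): (18 of them)

giving chain groups C_0 ≅ Z^13, C_1 ≅ Z^27, C_2 ≅ Z^18.

Boundary ∂_1: C_1 → C_0 sends each edge [p,q] (with p < q) to q − p.
The 13×27 boundary matrix has rank 8 and Smith normal form diag(1,1,1,1,1,1,1,1).

Boundary ∂_2: C_2 → C_1 acts by ∂[p,q,r] = [q,r] − [p,r] + [p,q]. For instance
  ∂[U,Y,B'] = [Y,B'] − [U,B'] + [U,Y],
  ∂[R,S,T] = [S,T] − [R,T] + [R,S].
The 27×18 boundary matrix has rank 18 and Smith normal form diag(1,1,1,1,1,1,1,1,1,1,1,1,1,1,1,1,1,2).

Computing H_k = (kernel of ∂_k) / (image of ∂_{k+1}):

  H_0: rank C_0 − rank ∂_1 = 13 − 8 = 5, and the invariant factors of ∂_1 are all 1, so H_0 ≅ Z^5.
  H_1: rank ker ∂_1 − rank ∂_2 = (27 − 8) − 18 = 1, and ∂_2 has invariant factor 2 > 1, so H_1 ≅ Z ⊕ Z/2.
  H_2: rank ker ∂_2 − rank ∂_3 = (18 − 18) − 0 = 0, and there is no ∂_3, so H_2 ≅ 0.

As a check, the Euler characteristic is 13 − 27 + 18 = 4, which agrees with 5 − 1 + 0 = 4.

Hence the Betti numbers are b_0 = 5, b_1 = 1, b_2 = 0.

b_0 = 5, b_1 = 1, b_2 = 0.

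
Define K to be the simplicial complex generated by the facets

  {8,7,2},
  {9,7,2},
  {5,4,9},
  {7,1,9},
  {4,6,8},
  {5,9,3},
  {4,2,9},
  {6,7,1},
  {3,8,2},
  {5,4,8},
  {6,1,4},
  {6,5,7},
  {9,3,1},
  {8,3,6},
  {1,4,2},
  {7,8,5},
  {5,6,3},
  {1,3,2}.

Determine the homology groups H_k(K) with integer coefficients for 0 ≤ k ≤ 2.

Take the total order 1 < 2 < 3 < 4 < 5 < 6 < 7 < 8 < 9 on the vertex set. Then K (dimension 2) consists of the simplices:

  0-simplices (9): [1], [2], [3], [4], [5], [6], [7], [8], [9]
  1-simplices (27): (27 of them)
  2-simplices (18): [1,2,3], [1,2,4], [1,3,9], [1,4,6], [1,6,7], [1,7,9], [2,3,8], [2,4,9], [2,7,8], [2,7,9], [3,5,6], [3,5,9], [3,6,8], [4,5,8], [4,5,9], [4,6,8], [5,6,7], [5,7,8]

so the chain groups are C_0 ≅ Z^9, C_1 ≅ Z^27, C_2 ≅ Z^18.

The boundary map ∂_1: C_1 → C_0 is given by ∂[p,q] = [q] − [p].
The 9×27 boundary matrix has rank 8 and Smith normal form diag(1,1,1,1,1,1,1,1).

Boundary ∂_2: C_2 → C_1 sends each 2-simplex [p,q,r] to [q,r] − [p,r] + [p,q]. For instance
  ∂[2,7,8] = [7,8] − [2,8] + [2,7],
  ∂[2,7,9] = [7,9] − [2,9] + [2,7].
As a 27×18 matrix over Z this has rank 18, with invariant factors (1,1,1,1,1,1,1,1,1,1,1,1,1,1,1,1,1,2).

Reading off H_k = ker ∂_k / im ∂_{k+1}:

  H_0: rank C_0 − rank ∂_1 = 9 − 8 = 1, and the invariant factors of ∂_1 are all 1, so H_0 = Z.
  H_1: rank ker ∂_1 − rank ∂_2 = (27 − 8) − 18 = 1, and ∂_2 has invariant factor 2 > 1, so H_1 = Z × Z/2.
  H_2: rank ker ∂_2 − rank ∂_3 = (18 − 18) − 0 = 0, and there is no ∂_3, so H_2 = 0.

As a check, the Euler characteristic is 9 − 27 + 18 = 0, which agrees with 1 − 1 + 0 = 0.
(K is a triangulation of the Klein bottle.)

H_0 = Z,  H_1 = Z × Z/2,  H_2 = 0.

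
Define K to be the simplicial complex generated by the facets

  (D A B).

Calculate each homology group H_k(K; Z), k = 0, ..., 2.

Fix the vertex order A < B < D and write every simplex with vertices in increasing order. Then dim K = 2 and the simplices of K are:

  0-simplices (3): A, B, D
  1-simplices (3): AB, AD, BD
  2-simplices (1): ABD

Hence C_0 ≅ Z^3, C_1 ≅ Z^3, C_2 ≅ Z^1.

Boundary ∂_1: C_1 → C_0 sends each edge [p,q] (with p < q) to q − p. For instance
  ∂AB = B − A.
The resulting 3×3 matrix has rank 2, and its Smith normal form has invariant factors (1,1).

The boundary map ∂_2: C_2 → C_1 acts by ∂[p,q,r] = [q,r] − [p,r] + [p,q]. For instance
  ∂ABD = BD − AD + AB.
As a 3×1 matrix over Z this has rank 1, with invariant factors (1).

From H_k ≅ ker(∂_k) / im(∂_{k+1}) we obtain:

  H_0: rank C_0 − rank ∂_1 = 3 − 2 = 1, and the invariant factors of ∂_1 are all 1, so H_0 ≅ Z.
  H_1: rank ker ∂_1 − rank ∂_2 = (3 − 2) − 1 = 0, and the invariant factors of ∂_2 are all 1, so H_1 ≅ 0.
  H_2: rank ker ∂_2 − rank ∂_3 = (1 − 1) − 0 = 0, and there is no ∂_3, so H_2 ≅ 0.

H_0 = Z,  H_1 = 0,  H_2 = 0.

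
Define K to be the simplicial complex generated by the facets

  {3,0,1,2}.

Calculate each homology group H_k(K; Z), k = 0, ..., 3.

H_0 ≅ Z,  H_1 = 0,  H_2 = 0,  H_3 = 0.

Fix the vertex order 0 < 1 < 2 < 3 and write every simplex with vertices in increasing order. Then dim K = 3 and the simplices of K are:

  0-simplices (4): [0], [1], [2], [3]
  1-simplices (6): [0,1], [0,2], [0,3], [1,2], [1,3], [2,3]
  2-simplices (4): [0,1,2], [0,1,3], [0,2,3], [1,2,3]
  3-simplices (1): [0,1,2,3]

Hence C_0 ≅ Z^4, C_1 ≅ Z^6, C_2 ≅ Z^4, C_3 ≅ Z^1.

Boundary ∂_1: C_1 → C_0 is given by ∂[p,q] = [q] − [p]. For instance
  ∂[0,1] = [1] − [0].
As a 4×6 matrix over Z this has rank 3, with invariant factors (1,1,1).

Boundary ∂_2: C_2 → C_1 maps a triangle to the signed sum of its edges. For instance
  ∂[0,1,2] = [1,2] − [0,2] + [0,1],
  ∂[0,2,3] = [2,3] − [0,3] + [0,2].
As a 6×4 matrix over Z this has rank 3, with invariant factors (1,1,1).

∂_3: C_3 → C_2 sends each 3-simplex σ to the alternating sum Σ_i (−1)^i (σ with its i-th vertex removed). For instance
  ∂[0,1,2,3] = [1,2,3] − [0,2,3] + [0,1,3] − [0,1,2].
The 4×1 boundary matrix has rank 1 and Smith normal form diag(1).

Computing H_k = (kernel of ∂_k) / (image of ∂_{k+1}):

  H_0: rank C_0 − rank ∂_1 = 4 − 3 = 1, and the invariant factors of ∂_1 are all 1, so H_0 ≅ Z.
  H_1: rank ker ∂_1 − rank ∂_2 = (6 − 3) − 3 = 0, and the invariant factors of ∂_2 are all 1, so H_1 ≅ 0.
  H_2: rank ker ∂_2 − rank ∂_3 = (4 − 3) − 1 = 0, and the invariant factors of ∂_3 are all 1, so H_2 ≅ 0.
  H_3: rank ker ∂_3 − rank ∂_4 = (1 − 1) − 0 = 0, and there is no ∂_4, so H_3 ≅ 0.

(K is a triangulation of the 3-simplex.)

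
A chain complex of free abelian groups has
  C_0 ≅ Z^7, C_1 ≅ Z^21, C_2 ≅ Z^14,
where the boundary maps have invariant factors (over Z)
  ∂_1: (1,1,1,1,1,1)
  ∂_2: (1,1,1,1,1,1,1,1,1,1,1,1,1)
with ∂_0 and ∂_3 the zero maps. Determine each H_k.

H_0 ≅ Z,  H_1 ≅ Z^2,  H_2 ≅ Z.

H_0: b_0 = 7 − 0 − 6 = 1; torsion from ∂_1 factors > 1: none. So H_0 ≅ Z.
H_1: b_1 = 21 − 6 − 13 = 2; torsion from ∂_2 factors > 1: none. So H_1 ≅ Z^2.
H_2: b_2 = 14 − 13 − 0 = 1; torsion from ∂_3 factors > 1: none. So H_2 ≅ Z.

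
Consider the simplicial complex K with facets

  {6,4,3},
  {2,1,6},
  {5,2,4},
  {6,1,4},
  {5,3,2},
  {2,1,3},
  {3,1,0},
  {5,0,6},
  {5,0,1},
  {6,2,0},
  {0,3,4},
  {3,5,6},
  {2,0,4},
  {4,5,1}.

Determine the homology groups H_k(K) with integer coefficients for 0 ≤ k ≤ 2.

H_0 = Z,  H_1 = Z^2,  H_2 = Z.

K has 7 vertices, 21 edges, 14 triangles.
rank ∂_0 = 0, rank ∂_1 = 6 ⇒ b_0 = 7 − 0 − 6 = 1; all invariant factors of ∂_1 are 1 so no torsion. So H_0 = Z.
rank ∂_1 = 6, rank ∂_2 = 13 ⇒ b_1 = 21 − 6 − 13 = 2; all invariant factors of ∂_2 are 1 so no torsion. So H_1 = Z^2.
rank ∂_2 = 13, rank ∂_3 = 0 ⇒ b_2 = 14 − 13 − 0 = 1. So H_2 = Z.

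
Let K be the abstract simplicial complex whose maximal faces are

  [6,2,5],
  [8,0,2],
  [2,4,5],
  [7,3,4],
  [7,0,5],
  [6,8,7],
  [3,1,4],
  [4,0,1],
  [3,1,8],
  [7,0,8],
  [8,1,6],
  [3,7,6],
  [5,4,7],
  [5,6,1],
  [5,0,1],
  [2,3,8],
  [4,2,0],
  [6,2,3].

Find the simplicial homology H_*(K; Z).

Fix the vertex order 0 < 1 < 2 < 3 < 4 < 5 < 6 < 7 < 8 and write every simplex with vertices in increasing order. Then dim K = 2 and the simplices of K are:

  0-simplices (9): [0], [1], [2], [3], [4], [5], [6], [7], [8]
  1-simplices (27): (27 of them)
  2-simplices (18): [0,1,4], [0,1,5], [0,2,4], [0,2,8], [0,5,7], [0,7,8], [1,3,4], [1,3,8], [1,5,6], [1,6,8], [2,3,6], [2,3,8], [2,4,5], [2,5,6], [3,4,7], [3,6,7], [4,5,7], [6,7,8]

giving chain groups C_0 ≅ Z^9, C_1 ≅ Z^27, C_2 ≅ Z^18.

The boundary map ∂_1: C_1 → C_0 is given by ∂[p,q] = [q] − [p]. For instance
  ∂[7,8] = [8] − [7].
As a 9×27 matrix over Z this has rank 8, with invariant factors (1,1,1,1,1,1,1,1).

∂_2: C_2 → C_1 maps a triangle to the signed sum of its edges. For instance
  ∂[0,7,8] = [7,8] − [0,8] + [0,7],
  ∂[2,5,6] = [5,6] − [2,6] + [2,5].
The 27×18 boundary matrix has rank 18 and Smith normal form diag(1,1,1,1,1,1,1,1,1,1,1,1,1,1,1,1,1,2).

From H_k ≅ ker(∂_k) / im(∂_{k+1}) we obtain:

  H_0: rank C_0 − rank ∂_1 = 9 − 8 = 1, and the invariant factors of ∂_1 are all 1, so H_0 = Z.
  H_1: rank ker ∂_1 − rank ∂_2 = (27 − 8) − 18 = 1, and ∂_2 has invariant factor 2 > 1, so H_1 = Z ⊕ Z/2.
  H_2: rank ker ∂_2 − rank ∂_3 = (18 − 18) − 0 = 0, and there is no ∂_3, so H_2 = 0.

As a check, the Euler characteristic is 9 − 27 + 18 = 0, which agrees with 1 − 1 + 0 = 0.
(K is a triangulation of the Klein bottle.)

H_0 = Z,  H_1 = Z ⊕ Z/2,  H_2 = 0.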